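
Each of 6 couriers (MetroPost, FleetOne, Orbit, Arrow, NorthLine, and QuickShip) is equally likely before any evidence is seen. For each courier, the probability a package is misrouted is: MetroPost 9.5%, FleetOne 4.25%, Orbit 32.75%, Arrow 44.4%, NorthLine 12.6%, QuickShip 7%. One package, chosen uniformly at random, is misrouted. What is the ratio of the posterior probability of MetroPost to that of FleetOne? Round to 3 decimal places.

2.235

With a uniform prior (1/6 each), posterior ∝ likelihood:
  MetroPost: 0.095
  FleetOne: 0.0425
  Orbit: 0.3275
  Arrow: 0.444
  NorthLine: 0.126
  QuickShip: 0.07
Normalizing constant = 1.105.
The ratio is 0.095 / 0.0425 (the normalizer cancels) = 2.235.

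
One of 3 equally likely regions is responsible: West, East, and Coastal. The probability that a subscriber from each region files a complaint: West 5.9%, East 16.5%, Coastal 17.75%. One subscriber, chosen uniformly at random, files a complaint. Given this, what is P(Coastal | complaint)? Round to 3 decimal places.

With a uniform prior (1/3 each), posterior ∝ likelihood:
  West: 0.059
  East: 0.165
  Coastal: 0.1775
Sum = 0.4015.
P(Coastal | evidence) = 0.1775 / 0.4015 ≈ 0.442.

0.442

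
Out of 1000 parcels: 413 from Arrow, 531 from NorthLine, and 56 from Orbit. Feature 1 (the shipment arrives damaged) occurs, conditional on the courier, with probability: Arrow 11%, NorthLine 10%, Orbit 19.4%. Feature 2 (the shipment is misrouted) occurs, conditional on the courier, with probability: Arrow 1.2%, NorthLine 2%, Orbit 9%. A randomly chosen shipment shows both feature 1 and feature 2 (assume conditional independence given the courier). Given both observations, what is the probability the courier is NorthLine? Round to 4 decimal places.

Compute prior × likelihood for every hypothesis:
  Arrow: 0.413 × 0.11 × 0.012 = 0.00054516
  NorthLine: 0.531 × 0.1 × 0.02 = 0.001062
  Orbit: 0.056 × 0.194 × 0.09 = 0.00097776
Total = 0.00258492.
P(NorthLine | evidence) = 0.001062 / 0.00258492 ≈ 0.4108.

0.4108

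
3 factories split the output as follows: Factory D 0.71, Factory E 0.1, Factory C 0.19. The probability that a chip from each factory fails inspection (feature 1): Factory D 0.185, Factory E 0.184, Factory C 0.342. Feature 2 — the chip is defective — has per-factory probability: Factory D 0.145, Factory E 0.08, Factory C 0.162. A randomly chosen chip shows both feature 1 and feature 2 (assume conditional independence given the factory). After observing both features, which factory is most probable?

Factory D

By Bayes' rule, posterior ∝ prior × likelihood:
  Factory D: 0.71 × 0.185 × 0.145 = 0.01904575
  Factory E: 0.1 × 0.184 × 0.08 = 0.001472
  Factory C: 0.19 × 0.342 × 0.162 = 0.01052676
Normalizing constant = 0.03104451.
Largest term belongs to Factory D, so Factory D is most probable.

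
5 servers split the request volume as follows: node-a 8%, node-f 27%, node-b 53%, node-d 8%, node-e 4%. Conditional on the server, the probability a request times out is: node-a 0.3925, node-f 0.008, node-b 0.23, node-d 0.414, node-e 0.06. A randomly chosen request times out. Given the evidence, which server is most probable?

Unnormalized posteriors (prior × likelihood):
  node-a: 0.08 × 0.3925 = 0.0314
  node-f: 0.27 × 0.008 = 0.00216
  node-b: 0.53 × 0.23 = 0.1219
  node-d: 0.08 × 0.414 = 0.03312
  node-e: 0.04 × 0.06 = 0.0024
Sum = 0.19098.
Largest term belongs to node-b, so node-b is most probable.

node-b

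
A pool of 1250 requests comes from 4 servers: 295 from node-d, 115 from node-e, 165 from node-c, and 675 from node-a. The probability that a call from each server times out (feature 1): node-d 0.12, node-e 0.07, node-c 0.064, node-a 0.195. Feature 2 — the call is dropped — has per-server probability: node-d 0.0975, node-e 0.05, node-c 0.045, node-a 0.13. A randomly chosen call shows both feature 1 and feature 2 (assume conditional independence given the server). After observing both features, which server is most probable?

node-a

Unnormalized posteriors (prior × likelihood):
  node-d: 0.236 × 0.12 × 0.0975 = 0.0027612
  node-e: 0.092 × 0.07 × 0.05 = 0.000322
  node-c: 0.132 × 0.064 × 0.045 = 0.00038016
  node-a: 0.54 × 0.195 × 0.13 = 0.013689
Total = 0.01715236.
Largest term belongs to node-a, so node-a is most probable.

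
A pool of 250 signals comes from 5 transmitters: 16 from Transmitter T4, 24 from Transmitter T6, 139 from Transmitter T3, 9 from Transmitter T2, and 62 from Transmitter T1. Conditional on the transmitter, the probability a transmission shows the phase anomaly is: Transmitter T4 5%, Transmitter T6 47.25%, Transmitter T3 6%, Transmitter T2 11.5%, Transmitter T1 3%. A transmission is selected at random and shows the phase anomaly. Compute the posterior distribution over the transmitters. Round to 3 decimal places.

Transmitter T4 0.034, Transmitter T6 0.485, Transmitter T3 0.357, Transmitter T2 0.044, Transmitter T1 0.080

Prior × likelihood for each hypothesis:
  Transmitter T4: 0.064 × 0.05 = 0.0032
  Transmitter T6: 0.096 × 0.4725 = 0.04536
  Transmitter T3: 0.556 × 0.06 = 0.03336
  Transmitter T2: 0.036 × 0.115 = 0.00414
  Transmitter T1: 0.248 × 0.03 = 0.00744
Normalizing constant = 0.0935.
P(Transmitter T4 | anomaly) = 0.0032/0.0935 ≈ 0.034
P(Transmitter T6 | anomaly) = 0.04536/0.0935 ≈ 0.485
P(Transmitter T3 | anomaly) = 0.03336/0.0935 ≈ 0.357
P(Transmitter T2 | anomaly) = 0.00414/0.0935 ≈ 0.044
P(Transmitter T1 | anomaly) = 0.00744/0.0935 ≈ 0.080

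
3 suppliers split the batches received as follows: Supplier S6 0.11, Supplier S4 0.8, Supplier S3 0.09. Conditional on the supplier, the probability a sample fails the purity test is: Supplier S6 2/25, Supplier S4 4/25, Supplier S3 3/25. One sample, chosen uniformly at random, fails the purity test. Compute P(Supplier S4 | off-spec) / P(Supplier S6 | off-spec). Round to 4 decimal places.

14.5455

Unnormalized posteriors (prior × likelihood):
  Supplier S6: 0.11 × 0.08 = 0.0088
  Supplier S4: 0.8 × 0.16 = 0.128
  Supplier S3: 0.09 × 0.12 = 0.0108
Normalizing constant = 0.1476.
The ratio is 0.128 / 0.0088 (the normalizer cancels) = 14.5455.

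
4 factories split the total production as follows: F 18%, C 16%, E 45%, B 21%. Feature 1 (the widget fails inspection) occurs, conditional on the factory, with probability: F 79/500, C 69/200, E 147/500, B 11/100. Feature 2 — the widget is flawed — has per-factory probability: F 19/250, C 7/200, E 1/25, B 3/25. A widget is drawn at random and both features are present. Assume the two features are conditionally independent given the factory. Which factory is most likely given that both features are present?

Compute prior × likelihood for every hypothesis:
  F: 0.18 × 0.158 × 0.076 = 0.00216144
  C: 0.16 × 0.345 × 0.035 = 0.001932
  E: 0.45 × 0.294 × 0.04 = 0.005292
  B: 0.21 × 0.11 × 0.12 = 0.002772
Sum = 0.01215744.
Largest term belongs to E, so E is most probable.

E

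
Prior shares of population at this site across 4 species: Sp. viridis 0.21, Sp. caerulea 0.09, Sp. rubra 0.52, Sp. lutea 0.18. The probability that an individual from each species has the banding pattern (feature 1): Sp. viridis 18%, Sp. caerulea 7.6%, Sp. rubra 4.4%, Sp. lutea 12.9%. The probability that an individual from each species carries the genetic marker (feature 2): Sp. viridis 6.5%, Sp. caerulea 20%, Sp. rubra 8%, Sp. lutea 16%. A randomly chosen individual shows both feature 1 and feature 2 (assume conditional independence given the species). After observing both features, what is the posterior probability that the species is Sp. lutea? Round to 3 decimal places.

0.396

Prior × likelihood for each hypothesis:
  Sp. viridis: 0.21 × 0.18 × 0.065 = 0.002457
  Sp. caerulea: 0.09 × 0.076 × 0.2 = 0.001368
  Sp. rubra: 0.52 × 0.044 × 0.08 = 0.0018304
  Sp. lutea: 0.18 × 0.129 × 0.16 = 0.0037152
Normalizing constant = 0.0093706.
P(Sp. lutea | evidence) = 0.0037152 / 0.0093706 ≈ 0.396.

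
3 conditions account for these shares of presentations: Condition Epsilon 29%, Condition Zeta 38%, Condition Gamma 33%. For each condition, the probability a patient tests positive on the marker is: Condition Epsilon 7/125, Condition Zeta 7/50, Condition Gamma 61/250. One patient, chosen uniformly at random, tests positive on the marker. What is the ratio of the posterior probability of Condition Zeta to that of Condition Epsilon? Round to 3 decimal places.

By Bayes' rule, posterior ∝ prior × likelihood:
  Condition Epsilon: 0.29 × 0.056 = 0.01624
  Condition Zeta: 0.38 × 0.14 = 0.0532
  Condition Gamma: 0.33 × 0.244 = 0.08052
Normalizing constant = 0.14996.
The ratio is 0.0532 / 0.01624 (the normalizer cancels) = 3.276.

3.276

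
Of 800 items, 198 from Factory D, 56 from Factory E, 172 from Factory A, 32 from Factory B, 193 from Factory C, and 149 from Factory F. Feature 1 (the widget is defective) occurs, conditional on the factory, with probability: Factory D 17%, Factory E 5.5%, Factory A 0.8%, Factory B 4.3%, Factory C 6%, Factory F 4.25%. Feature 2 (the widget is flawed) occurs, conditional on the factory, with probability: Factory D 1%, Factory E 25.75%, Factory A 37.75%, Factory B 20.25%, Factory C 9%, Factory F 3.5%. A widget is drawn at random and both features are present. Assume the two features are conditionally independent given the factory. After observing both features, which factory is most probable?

Prior × likelihood for each hypothesis:
  Factory D: 0.2475 × 0.17 × 0.01 = 0.00042075
  Factory E: 0.07 × 0.055 × 0.2575 = 0.000991375
  Factory A: 0.215 × 0.008 × 0.3775 = 0.0006493
  Factory B: 0.04 × 0.043 × 0.2025 = 0.0003483
  Factory C: 0.24125 × 0.06 × 0.09 = 0.00130275
  Factory F: 0.18625 × 0.0425 × 0.035 = 0.000277046875
Total = 0.003989521875.
Largest term belongs to Factory C, so Factory C is most probable.

Factory C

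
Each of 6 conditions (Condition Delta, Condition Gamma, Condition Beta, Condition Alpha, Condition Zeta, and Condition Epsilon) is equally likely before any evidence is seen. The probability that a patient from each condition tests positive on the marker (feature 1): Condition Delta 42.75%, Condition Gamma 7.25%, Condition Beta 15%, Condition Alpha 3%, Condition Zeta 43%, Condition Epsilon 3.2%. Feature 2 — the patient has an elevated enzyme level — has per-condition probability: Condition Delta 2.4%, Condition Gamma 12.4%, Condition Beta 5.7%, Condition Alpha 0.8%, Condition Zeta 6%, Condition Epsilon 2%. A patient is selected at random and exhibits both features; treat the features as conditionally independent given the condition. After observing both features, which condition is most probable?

Condition Zeta

With a uniform prior (1/6 each), posterior ∝ likelihood:
  Condition Delta: 0.4275 × 0.024 = 0.01026
  Condition Gamma: 0.0725 × 0.124 = 0.00899
  Condition Beta: 0.15 × 0.057 = 0.00855
  Condition Alpha: 0.03 × 0.008 = 0.00024
  Condition Zeta: 0.43 × 0.06 = 0.0258
  Condition Epsilon: 0.032 × 0.02 = 0.00064
Normalizing constant = 0.05448.
Largest term belongs to Condition Zeta, so Condition Zeta is most probable.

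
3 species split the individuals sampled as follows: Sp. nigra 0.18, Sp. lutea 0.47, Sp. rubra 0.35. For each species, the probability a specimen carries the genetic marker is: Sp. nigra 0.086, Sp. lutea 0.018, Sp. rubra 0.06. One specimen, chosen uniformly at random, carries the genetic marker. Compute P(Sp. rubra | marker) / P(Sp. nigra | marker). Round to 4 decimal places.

1.3566

Unnormalized posteriors (prior × likelihood):
  Sp. nigra: 0.18 × 0.086 = 0.01548
  Sp. lutea: 0.47 × 0.018 = 0.00846
  Sp. rubra: 0.35 × 0.06 = 0.021
Normalizing constant = 0.04494.
The ratio is 0.021 / 0.01548 (the normalizer cancels) = 1.3566.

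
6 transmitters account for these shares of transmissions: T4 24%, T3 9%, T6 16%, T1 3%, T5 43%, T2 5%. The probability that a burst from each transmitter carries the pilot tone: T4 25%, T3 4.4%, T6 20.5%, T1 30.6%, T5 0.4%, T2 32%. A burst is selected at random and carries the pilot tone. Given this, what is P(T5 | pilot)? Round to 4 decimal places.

0.0139

By Bayes' rule, posterior ∝ prior × likelihood:
  T4: 0.24 × 0.25 = 0.06
  T3: 0.09 × 0.044 = 0.00396
  T6: 0.16 × 0.205 = 0.0328
  T1: 0.03 × 0.306 = 0.00918
  T5: 0.43 × 0.004 = 0.00172
  T2: 0.05 × 0.32 = 0.016
Sum = 0.12366.
P(T5 | evidence) = 0.00172 / 0.12366 ≈ 0.0139.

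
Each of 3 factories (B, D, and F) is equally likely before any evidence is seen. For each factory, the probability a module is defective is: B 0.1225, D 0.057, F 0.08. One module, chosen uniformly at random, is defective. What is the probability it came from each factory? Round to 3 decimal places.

B 0.472, D 0.220, F 0.308

With a uniform prior (1/3 each), posterior ∝ likelihood:
  B: 0.1225
  D: 0.057
  F: 0.08
Normalizing constant = 0.2595.
P(B | defective) = 0.1225/0.2595 ≈ 0.472
P(D | defective) = 0.057/0.2595 ≈ 0.220
P(F | defective) = 0.08/0.2595 ≈ 0.308
(Check: 0.472+0.220+0.308 = 1.000.)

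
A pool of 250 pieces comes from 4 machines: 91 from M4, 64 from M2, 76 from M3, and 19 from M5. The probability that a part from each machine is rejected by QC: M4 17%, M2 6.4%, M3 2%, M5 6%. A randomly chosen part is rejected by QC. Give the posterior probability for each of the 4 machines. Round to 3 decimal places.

Compute prior × likelihood for every hypothesis:
  M4: 0.364 × 0.17 = 0.06188
  M2: 0.256 × 0.064 = 0.016384
  M3: 0.304 × 0.02 = 0.00608
  M5: 0.076 × 0.06 = 0.00456
Total = 0.088904.
P(M4 | rejected) = 0.06188/0.088904 ≈ 0.696
P(M2 | rejected) = 0.016384/0.088904 ≈ 0.184
P(M3 | rejected) = 0.00608/0.088904 ≈ 0.068
P(M5 | rejected) = 0.00456/0.088904 ≈ 0.051

M4 0.696, M2 0.184, M3 0.068, M5 0.051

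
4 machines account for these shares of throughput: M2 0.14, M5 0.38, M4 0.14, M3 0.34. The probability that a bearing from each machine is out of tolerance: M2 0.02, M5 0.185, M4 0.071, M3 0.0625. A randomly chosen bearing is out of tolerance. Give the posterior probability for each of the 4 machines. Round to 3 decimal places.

Prior × likelihood for each hypothesis:
  M2: 0.14 × 0.02 = 0.0028
  M5: 0.38 × 0.185 = 0.0703
  M4: 0.14 × 0.071 = 0.00994
  M3: 0.34 × 0.0625 = 0.02125
Sum = 0.10429.
P(M2 | oversize) = 0.0028/0.10429 ≈ 0.027
P(M5 | oversize) = 0.0703/0.10429 ≈ 0.674
P(M4 | oversize) = 0.00994/0.10429 ≈ 0.095
P(M3 | oversize) = 0.02125/0.10429 ≈ 0.204

M2 0.027, M5 0.674, M4 0.095, M3 0.204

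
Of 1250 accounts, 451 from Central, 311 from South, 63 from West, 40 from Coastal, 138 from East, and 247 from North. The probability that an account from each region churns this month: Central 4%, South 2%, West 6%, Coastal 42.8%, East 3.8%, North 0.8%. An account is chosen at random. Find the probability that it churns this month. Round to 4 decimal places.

Prior × likelihood for each hypothesis:
  Central: 0.3608 × 0.04 = 0.014432
  South: 0.2488 × 0.02 = 0.004976
  West: 0.0504 × 0.06 = 0.003024
  Coastal: 0.032 × 0.428 = 0.013696
  East: 0.1104 × 0.038 = 0.0041952
  North: 0.1976 × 0.008 = 0.0015808
P(churn) = 0.014432 + 0.004976 + 0.003024 + 0.013696 + 0.0041952 + 0.0015808 = 0.041904 → 0.0419.

0.0419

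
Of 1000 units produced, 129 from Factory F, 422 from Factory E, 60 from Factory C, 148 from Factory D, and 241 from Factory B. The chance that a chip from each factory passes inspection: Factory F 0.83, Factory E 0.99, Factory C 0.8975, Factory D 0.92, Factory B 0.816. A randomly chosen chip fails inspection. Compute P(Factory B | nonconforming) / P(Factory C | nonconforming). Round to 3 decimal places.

7.210

Taking complements, P(nonconforming | each) = Factory F 0.17, Factory E 0.01, Factory C 0.1025, Factory D 0.08, Factory B 0.184.
By Bayes' rule, posterior ∝ prior × likelihood:
  Factory F: 0.129 × 0.17 = 0.02193
  Factory E: 0.422 × 0.01 = 0.00422
  Factory C: 0.06 × 0.1025 = 0.00615
  Factory D: 0.148 × 0.08 = 0.01184
  Factory B: 0.241 × 0.184 = 0.044344
Sum = 0.088484.
The ratio is 0.044344 / 0.00615 (the normalizer cancels) = 7.210.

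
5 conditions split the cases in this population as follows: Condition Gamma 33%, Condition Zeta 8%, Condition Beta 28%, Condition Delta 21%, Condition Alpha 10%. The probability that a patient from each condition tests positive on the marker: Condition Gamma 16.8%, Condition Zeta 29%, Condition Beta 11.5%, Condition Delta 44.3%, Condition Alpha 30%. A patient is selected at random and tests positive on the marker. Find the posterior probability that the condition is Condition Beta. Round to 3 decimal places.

0.138

Compute prior × likelihood for every hypothesis:
  Condition Gamma: 0.33 × 0.168 = 0.05544
  Condition Zeta: 0.08 × 0.29 = 0.0232
  Condition Beta: 0.28 × 0.115 = 0.0322
  Condition Delta: 0.21 × 0.443 = 0.09303
  Condition Alpha: 0.1 × 0.3 = 0.03
Total = 0.23387.
P(Condition Beta | evidence) = 0.0322 / 0.23387 ≈ 0.138.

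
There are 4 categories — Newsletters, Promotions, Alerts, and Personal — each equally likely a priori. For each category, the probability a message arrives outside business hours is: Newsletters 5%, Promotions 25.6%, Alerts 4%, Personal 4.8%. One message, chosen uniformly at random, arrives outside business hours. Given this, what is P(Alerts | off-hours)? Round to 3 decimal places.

0.102

With a uniform prior (1/4 each), posterior ∝ likelihood:
  Newsletters: 0.05
  Promotions: 0.256
  Alerts: 0.04
  Personal: 0.048
Sum = 0.394.
P(Alerts | evidence) = 0.04 / 0.394 ≈ 0.102.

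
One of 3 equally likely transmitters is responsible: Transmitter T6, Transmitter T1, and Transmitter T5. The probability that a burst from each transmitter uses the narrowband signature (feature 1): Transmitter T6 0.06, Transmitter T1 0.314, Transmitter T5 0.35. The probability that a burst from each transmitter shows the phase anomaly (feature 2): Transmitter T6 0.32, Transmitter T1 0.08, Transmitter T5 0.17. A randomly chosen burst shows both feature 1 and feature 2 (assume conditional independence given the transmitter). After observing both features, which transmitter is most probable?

Transmitter T5

With a uniform prior (1/3 each), posterior ∝ likelihood:
  Transmitter T6: 0.06 × 0.32 = 0.0192
  Transmitter T1: 0.314 × 0.08 = 0.02512
  Transmitter T5: 0.35 × 0.17 = 0.0595
Total = 0.10382.
Largest term belongs to Transmitter T5, so Transmitter T5 is most probable.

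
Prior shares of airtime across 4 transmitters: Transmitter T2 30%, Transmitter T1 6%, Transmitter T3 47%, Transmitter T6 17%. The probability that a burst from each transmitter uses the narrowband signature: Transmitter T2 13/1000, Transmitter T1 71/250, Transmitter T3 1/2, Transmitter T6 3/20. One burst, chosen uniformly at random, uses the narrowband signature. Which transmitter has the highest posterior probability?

Prior × likelihood for each hypothesis:
  Transmitter T2: 0.3 × 0.013 = 0.0039
  Transmitter T1: 0.06 × 0.284 = 0.01704
  Transmitter T3: 0.47 × 0.5 = 0.235
  Transmitter T6: 0.17 × 0.15 = 0.0255
Normalizing constant = 0.28144.
Largest term belongs to Transmitter T3, so Transmitter T3 is most probable.

Transmitter T3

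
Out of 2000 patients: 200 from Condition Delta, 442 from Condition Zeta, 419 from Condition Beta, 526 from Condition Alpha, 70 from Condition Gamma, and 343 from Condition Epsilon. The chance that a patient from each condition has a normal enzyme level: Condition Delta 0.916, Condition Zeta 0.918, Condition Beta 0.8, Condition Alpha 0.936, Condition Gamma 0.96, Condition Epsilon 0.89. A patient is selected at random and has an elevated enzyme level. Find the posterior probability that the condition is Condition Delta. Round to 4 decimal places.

0.0796

Taking complements, P(elevated | each) = Condition Delta 0.084, Condition Zeta 0.082, Condition Beta 0.2, Condition Alpha 0.064, Condition Gamma 0.04, Condition Epsilon 0.11.
By Bayes' rule, posterior ∝ prior × likelihood:
  Condition Delta: 0.1 × 0.084 = 0.0084
  Condition Zeta: 0.221 × 0.082 = 0.018122
  Condition Beta: 0.2095 × 0.2 = 0.0419
  Condition Alpha: 0.263 × 0.064 = 0.016832
  Condition Gamma: 0.035 × 0.04 = 0.0014
  Condition Epsilon: 0.1715 × 0.11 = 0.018865
Normalizing constant = 0.105519.
P(Condition Delta | evidence) = 0.0084 / 0.105519 ≈ 0.0796.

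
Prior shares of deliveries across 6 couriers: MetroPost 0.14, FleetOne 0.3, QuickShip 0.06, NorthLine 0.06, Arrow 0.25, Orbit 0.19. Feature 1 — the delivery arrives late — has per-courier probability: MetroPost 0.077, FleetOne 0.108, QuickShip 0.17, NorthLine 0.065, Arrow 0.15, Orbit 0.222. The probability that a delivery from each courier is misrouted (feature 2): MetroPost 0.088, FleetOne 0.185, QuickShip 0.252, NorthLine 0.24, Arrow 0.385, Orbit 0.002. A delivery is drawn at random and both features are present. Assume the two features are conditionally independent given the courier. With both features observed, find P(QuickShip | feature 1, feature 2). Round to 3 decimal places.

0.103

By Bayes' rule, posterior ∝ prior × likelihood:
  MetroPost: 0.14 × 0.077 × 0.088 = 0.00094864
  FleetOne: 0.3 × 0.108 × 0.185 = 0.005994
  QuickShip: 0.06 × 0.17 × 0.252 = 0.0025704
  NorthLine: 0.06 × 0.065 × 0.24 = 0.000936
  Arrow: 0.25 × 0.15 × 0.385 = 0.0144375
  Orbit: 0.19 × 0.222 × 0.002 = 0.00008436
Sum = 0.0249709.
P(QuickShip | evidence) = 0.0025704 / 0.0249709 ≈ 0.103.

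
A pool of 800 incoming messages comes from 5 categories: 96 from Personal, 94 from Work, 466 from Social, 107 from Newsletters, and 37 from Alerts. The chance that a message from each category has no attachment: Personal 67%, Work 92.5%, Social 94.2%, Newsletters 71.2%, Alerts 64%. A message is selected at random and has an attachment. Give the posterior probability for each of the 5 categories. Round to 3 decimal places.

Personal 0.288, Work 0.064, Social 0.246, Newsletters 0.280, Alerts 0.121

Taking complements, P(attachment | each) = Personal 0.33, Work 0.075, Social 0.058, Newsletters 0.288, Alerts 0.36.
Compute prior × likelihood for every hypothesis:
  Personal: 0.12 × 0.33 = 0.0396
  Work: 0.1175 × 0.075 = 0.0088125
  Social: 0.5825 × 0.058 = 0.033785
  Newsletters: 0.13375 × 0.288 = 0.03852
  Alerts: 0.04625 × 0.36 = 0.01665
Normalizing constant = 0.1373675.
P(Personal | attachment) = 0.0396/0.1373675 ≈ 0.288
P(Work | attachment) = 0.0088125/0.1373675 ≈ 0.064
P(Social | attachment) = 0.033785/0.1373675 ≈ 0.246
P(Newsletters | attachment) = 0.03852/0.1373675 ≈ 0.280
P(Alerts | attachment) = 0.01665/0.1373675 ≈ 0.121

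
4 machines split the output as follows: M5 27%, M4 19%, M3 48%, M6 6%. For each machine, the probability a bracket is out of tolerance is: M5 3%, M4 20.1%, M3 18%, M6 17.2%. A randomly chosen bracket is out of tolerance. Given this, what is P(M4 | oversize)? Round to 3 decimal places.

Unnormalized posteriors (prior × likelihood):
  M5: 0.27 × 0.03 = 0.0081
  M4: 0.19 × 0.201 = 0.03819
  M3: 0.48 × 0.18 = 0.0864
  M6: 0.06 × 0.172 = 0.01032
Normalizing constant = 0.14301.
P(M4 | evidence) = 0.03819 / 0.14301 ≈ 0.267.

0.267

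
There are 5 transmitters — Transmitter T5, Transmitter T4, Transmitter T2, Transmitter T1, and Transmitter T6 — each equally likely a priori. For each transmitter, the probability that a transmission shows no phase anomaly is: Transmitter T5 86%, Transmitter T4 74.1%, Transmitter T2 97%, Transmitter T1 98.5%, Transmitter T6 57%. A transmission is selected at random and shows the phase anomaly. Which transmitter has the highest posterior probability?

Taking complements, P(anomaly | each) = Transmitter T5 0.14, Transmitter T4 0.259, Transmitter T2 0.03, Transmitter T1 0.015, Transmitter T6 0.43.
Since the prior is uniform, the posterior is proportional to the likelihood:
  Transmitter T5: 0.14
  Transmitter T4: 0.259
  Transmitter T2: 0.03
  Transmitter T1: 0.015
  Transmitter T6: 0.43
Normalizing constant = 0.874.
Largest term belongs to Transmitter T6, so Transmitter T6 is most probable.

Transmitter T6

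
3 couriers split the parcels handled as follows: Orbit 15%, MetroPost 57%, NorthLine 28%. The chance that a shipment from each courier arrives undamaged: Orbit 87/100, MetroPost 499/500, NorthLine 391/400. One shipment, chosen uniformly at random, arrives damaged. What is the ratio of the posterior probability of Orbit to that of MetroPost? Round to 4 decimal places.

Taking complements, P(damaged | each) = Orbit 0.13, MetroPost 0.002, NorthLine 0.0225.
By Bayes' rule, posterior ∝ prior × likelihood:
  Orbit: 0.15 × 0.13 = 0.0195
  MetroPost: 0.57 × 0.002 = 0.00114
  NorthLine: 0.28 × 0.0225 = 0.0063
Sum = 0.02694.
The ratio is 0.0195 / 0.00114 (the normalizer cancels) = 17.1053.

17.1053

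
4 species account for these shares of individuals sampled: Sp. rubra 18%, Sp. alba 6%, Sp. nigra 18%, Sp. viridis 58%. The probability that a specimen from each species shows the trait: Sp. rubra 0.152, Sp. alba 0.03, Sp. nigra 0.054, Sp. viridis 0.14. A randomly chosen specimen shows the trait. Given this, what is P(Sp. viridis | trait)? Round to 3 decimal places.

Unnormalized posteriors (prior × likelihood):
  Sp. rubra: 0.18 × 0.152 = 0.02736
  Sp. alba: 0.06 × 0.03 = 0.0018
  Sp. nigra: 0.18 × 0.054 = 0.00972
  Sp. viridis: 0.58 × 0.14 = 0.0812
Normalizing constant = 0.12008.
P(Sp. viridis | evidence) = 0.0812 / 0.12008 ≈ 0.676.

0.676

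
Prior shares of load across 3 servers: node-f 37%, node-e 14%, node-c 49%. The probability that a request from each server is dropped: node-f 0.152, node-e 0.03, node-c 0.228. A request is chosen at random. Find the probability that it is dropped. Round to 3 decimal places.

0.172

Prior × likelihood for each hypothesis:
  node-f: 0.37 × 0.152 = 0.05624
  node-e: 0.14 × 0.03 = 0.0042
  node-c: 0.49 × 0.228 = 0.11172
P(dropped) = 0.05624 + 0.0042 + 0.11172 = 0.17216 → 0.172.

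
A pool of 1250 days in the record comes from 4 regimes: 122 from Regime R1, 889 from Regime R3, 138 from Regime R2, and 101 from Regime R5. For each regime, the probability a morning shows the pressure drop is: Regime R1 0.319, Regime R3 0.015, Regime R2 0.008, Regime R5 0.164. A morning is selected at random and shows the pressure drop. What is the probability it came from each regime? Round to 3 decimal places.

Unnormalized posteriors (prior × likelihood):
  Regime R1: 0.0976 × 0.319 = 0.0311344
  Regime R3: 0.7112 × 0.015 = 0.010668
  Regime R2: 0.1104 × 0.008 = 0.0008832
  Regime R5: 0.0808 × 0.164 = 0.0132512
Sum = 0.0559368.
P(Regime R1 | drop) = 0.0311344/0.0559368 ≈ 0.557
P(Regime R3 | drop) = 0.010668/0.0559368 ≈ 0.191
P(Regime R2 | drop) = 0.0008832/0.0559368 ≈ 0.016
P(Regime R5 | drop) = 0.0132512/0.0559368 ≈ 0.237

Regime R1 0.557, Regime R3 0.191, Regime R2 0.016, Regime R5 0.237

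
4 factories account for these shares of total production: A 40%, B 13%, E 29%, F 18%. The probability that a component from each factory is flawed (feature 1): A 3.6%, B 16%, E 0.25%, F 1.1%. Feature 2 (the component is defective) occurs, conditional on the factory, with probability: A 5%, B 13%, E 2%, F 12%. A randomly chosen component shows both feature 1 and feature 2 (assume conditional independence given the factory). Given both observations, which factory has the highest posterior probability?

B

Compute prior × likelihood for every hypothesis:
  A: 0.4 × 0.036 × 0.05 = 0.00072
  B: 0.13 × 0.16 × 0.13 = 0.002704
  E: 0.29 × 0.0025 × 0.02 = 0.0000145
  F: 0.18 × 0.011 × 0.12 = 0.0002376
Normalizing constant = 0.0036761.
Largest term belongs to B, so B is most probable.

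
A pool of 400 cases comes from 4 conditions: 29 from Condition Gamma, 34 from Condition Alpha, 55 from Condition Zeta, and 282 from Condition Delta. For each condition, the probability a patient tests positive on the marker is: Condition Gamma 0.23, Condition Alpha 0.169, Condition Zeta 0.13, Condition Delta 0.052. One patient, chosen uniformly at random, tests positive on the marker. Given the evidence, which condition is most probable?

Condition Delta

By Bayes' rule, posterior ∝ prior × likelihood:
  Condition Gamma: 0.0725 × 0.23 = 0.016675
  Condition Alpha: 0.085 × 0.169 = 0.014365
  Condition Zeta: 0.1375 × 0.13 = 0.017875
  Condition Delta: 0.705 × 0.052 = 0.03666
Sum = 0.085575.
Largest term belongs to Condition Delta, so Condition Delta is most probable.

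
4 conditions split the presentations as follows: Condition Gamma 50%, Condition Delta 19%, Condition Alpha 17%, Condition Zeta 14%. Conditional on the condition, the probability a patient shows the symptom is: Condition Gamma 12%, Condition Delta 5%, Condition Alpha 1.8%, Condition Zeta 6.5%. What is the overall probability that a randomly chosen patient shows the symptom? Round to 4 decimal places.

0.0817

Unnormalized posteriors (prior × likelihood):
  Condition Gamma: 0.5 × 0.12 = 0.06
  Condition Delta: 0.19 × 0.05 = 0.0095
  Condition Alpha: 0.17 × 0.018 = 0.00306
  Condition Zeta: 0.14 × 0.065 = 0.0091
P(symptomatic) = 0.06 + 0.0095 + 0.00306 + 0.0091 = 0.08166 → 0.0817.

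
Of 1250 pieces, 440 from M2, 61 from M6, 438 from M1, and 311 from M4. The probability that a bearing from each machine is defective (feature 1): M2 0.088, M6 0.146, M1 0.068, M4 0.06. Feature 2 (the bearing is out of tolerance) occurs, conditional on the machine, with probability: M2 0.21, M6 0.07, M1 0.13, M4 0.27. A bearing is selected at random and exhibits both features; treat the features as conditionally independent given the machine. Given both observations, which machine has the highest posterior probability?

Compute prior × likelihood for every hypothesis:
  M2: 0.352 × 0.088 × 0.21 = 0.00650496
  M6: 0.0488 × 0.146 × 0.07 = 0.000498736
  M1: 0.3504 × 0.068 × 0.13 = 0.003097536
  M4: 0.2488 × 0.06 × 0.27 = 0.00403056
Total = 0.014131792.
Largest term belongs to M2, so M2 is most probable.

M2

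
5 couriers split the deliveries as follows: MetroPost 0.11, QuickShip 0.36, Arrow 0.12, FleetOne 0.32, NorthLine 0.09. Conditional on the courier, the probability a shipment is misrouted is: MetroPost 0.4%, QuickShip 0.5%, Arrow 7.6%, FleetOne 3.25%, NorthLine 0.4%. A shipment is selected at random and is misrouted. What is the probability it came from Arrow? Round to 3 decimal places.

Prior × likelihood for each hypothesis:
  MetroPost: 0.11 × 0.004 = 0.00044
  QuickShip: 0.36 × 0.005 = 0.0018
  Arrow: 0.12 × 0.076 = 0.00912
  FleetOne: 0.32 × 0.0325 = 0.0104
  NorthLine: 0.09 × 0.004 = 0.00036
Total = 0.02212.
P(Arrow | evidence) = 0.00912 / 0.02212 ≈ 0.412.

0.412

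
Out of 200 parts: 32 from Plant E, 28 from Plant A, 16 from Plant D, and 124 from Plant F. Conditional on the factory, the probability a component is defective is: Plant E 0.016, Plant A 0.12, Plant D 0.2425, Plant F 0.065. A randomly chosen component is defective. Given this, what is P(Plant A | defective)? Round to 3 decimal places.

By Bayes' rule, posterior ∝ prior × likelihood:
  Plant E: 0.16 × 0.016 = 0.00256
  Plant A: 0.14 × 0.12 = 0.0168
  Plant D: 0.08 × 0.2425 = 0.0194
  Plant F: 0.62 × 0.065 = 0.0403
Normalizing constant = 0.07906.
P(Plant A | evidence) = 0.0168 / 0.07906 ≈ 0.212.

0.212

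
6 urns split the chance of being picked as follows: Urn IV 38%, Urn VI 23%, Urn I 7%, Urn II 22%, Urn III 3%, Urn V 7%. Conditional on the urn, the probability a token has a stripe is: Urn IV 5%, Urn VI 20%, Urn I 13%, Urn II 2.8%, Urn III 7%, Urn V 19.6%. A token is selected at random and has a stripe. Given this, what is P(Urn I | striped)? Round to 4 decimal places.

Prior × likelihood for each hypothesis:
  Urn IV: 0.38 × 0.05 = 0.019
  Urn VI: 0.23 × 0.2 = 0.046
  Urn I: 0.07 × 0.13 = 0.0091
  Urn II: 0.22 × 0.028 = 0.00616
  Urn III: 0.03 × 0.07 = 0.0021
  Urn V: 0.07 × 0.196 = 0.01372
Total = 0.09608.
P(Urn I | evidence) = 0.0091 / 0.09608 ≈ 0.0947.

0.0947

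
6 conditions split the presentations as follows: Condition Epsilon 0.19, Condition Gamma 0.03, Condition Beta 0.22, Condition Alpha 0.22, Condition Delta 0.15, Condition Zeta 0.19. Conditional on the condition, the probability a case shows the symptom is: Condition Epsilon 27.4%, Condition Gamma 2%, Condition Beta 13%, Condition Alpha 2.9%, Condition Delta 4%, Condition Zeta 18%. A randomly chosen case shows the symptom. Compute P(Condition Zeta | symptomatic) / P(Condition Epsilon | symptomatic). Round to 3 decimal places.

Compute prior × likelihood for every hypothesis:
  Condition Epsilon: 0.19 × 0.274 = 0.05206
  Condition Gamma: 0.03 × 0.02 = 0.0006
  Condition Beta: 0.22 × 0.13 = 0.0286
  Condition Alpha: 0.22 × 0.029 = 0.00638
  Condition Delta: 0.15 × 0.04 = 0.006
  Condition Zeta: 0.19 × 0.18 = 0.0342
Normalizing constant = 0.12784.
The ratio is 0.0342 / 0.05206 (the normalizer cancels) = 0.657.

0.657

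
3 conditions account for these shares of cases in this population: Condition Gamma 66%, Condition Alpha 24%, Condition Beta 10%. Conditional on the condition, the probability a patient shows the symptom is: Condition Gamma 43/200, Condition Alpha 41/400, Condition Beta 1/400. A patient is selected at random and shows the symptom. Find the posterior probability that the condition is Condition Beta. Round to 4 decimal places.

0.0015

Unnormalized posteriors (prior × likelihood):
  Condition Gamma: 0.66 × 0.215 = 0.1419
  Condition Alpha: 0.24 × 0.1025 = 0.0246
  Condition Beta: 0.1 × 0.0025 = 0.00025
Sum = 0.16675.
P(Condition Beta | evidence) = 0.00025 / 0.16675 ≈ 0.0015.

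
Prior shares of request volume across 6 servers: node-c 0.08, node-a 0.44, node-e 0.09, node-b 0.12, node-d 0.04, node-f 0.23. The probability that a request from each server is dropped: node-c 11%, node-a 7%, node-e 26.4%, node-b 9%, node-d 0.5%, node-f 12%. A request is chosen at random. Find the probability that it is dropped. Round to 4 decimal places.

By Bayes' rule, posterior ∝ prior × likelihood:
  node-c: 0.08 × 0.11 = 0.0088
  node-a: 0.44 × 0.07 = 0.0308
  node-e: 0.09 × 0.264 = 0.02376
  node-b: 0.12 × 0.09 = 0.0108
  node-d: 0.04 × 0.005 = 0.0002
  node-f: 0.23 × 0.12 = 0.0276
P(dropped) = 0.0088 + 0.0308 + 0.02376 + 0.0108 + 0.0002 + 0.0276 = 0.10196 → 0.1020.

0.1020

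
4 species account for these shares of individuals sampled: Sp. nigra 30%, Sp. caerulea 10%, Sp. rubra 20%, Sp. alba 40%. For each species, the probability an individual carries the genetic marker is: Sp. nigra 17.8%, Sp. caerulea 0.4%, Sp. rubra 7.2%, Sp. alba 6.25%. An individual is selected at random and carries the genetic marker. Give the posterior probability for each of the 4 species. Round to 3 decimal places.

By Bayes' rule, posterior ∝ prior × likelihood:
  Sp. nigra: 0.3 × 0.178 = 0.0534
  Sp. caerulea: 0.1 × 0.004 = 0.0004
  Sp. rubra: 0.2 × 0.072 = 0.0144
  Sp. alba: 0.4 × 0.0625 = 0.025
Normalizing constant = 0.0932.
P(Sp. nigra | marker) = 0.0534/0.0932 ≈ 0.573
P(Sp. caerulea | marker) = 0.0004/0.0932 ≈ 0.004
P(Sp. rubra | marker) = 0.0144/0.0932 ≈ 0.155
P(Sp. alba | marker) = 0.025/0.0932 ≈ 0.268
(Check: 0.573+0.004+0.155+0.268 = 1.000.)

Sp. nigra 0.573, Sp. caerulea 0.004, Sp. rubra 0.155, Sp. alba 0.268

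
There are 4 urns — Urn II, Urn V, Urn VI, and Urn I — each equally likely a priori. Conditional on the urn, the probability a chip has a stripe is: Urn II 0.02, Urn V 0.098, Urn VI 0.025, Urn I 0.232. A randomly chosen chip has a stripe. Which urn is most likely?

With a uniform prior (1/4 each), posterior ∝ likelihood:
  Urn II: 0.02
  Urn V: 0.098
  Urn VI: 0.025
  Urn I: 0.232
Sum = 0.375.
Largest term belongs to Urn I, so Urn I is most probable.

Urn I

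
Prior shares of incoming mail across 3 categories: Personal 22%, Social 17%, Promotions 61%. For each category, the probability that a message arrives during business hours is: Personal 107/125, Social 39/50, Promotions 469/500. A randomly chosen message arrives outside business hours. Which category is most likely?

Promotions

Taking complements, P(off-hours | each) = Personal 0.144, Social 0.22, Promotions 0.062.
Unnormalized posteriors (prior × likelihood):
  Personal: 0.22 × 0.144 = 0.03168
  Social: 0.17 × 0.22 = 0.0374
  Promotions: 0.61 × 0.062 = 0.03782
Normalizing constant = 0.1069.
Largest term belongs to Promotions, so Promotions is most probable.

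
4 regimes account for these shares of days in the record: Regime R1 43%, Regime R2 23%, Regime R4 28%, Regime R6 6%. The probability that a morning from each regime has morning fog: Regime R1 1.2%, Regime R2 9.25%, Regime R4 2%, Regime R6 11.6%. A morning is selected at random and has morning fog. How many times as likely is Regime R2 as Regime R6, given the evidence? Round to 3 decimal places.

3.057

Unnormalized posteriors (prior × likelihood):
  Regime R1: 0.43 × 0.012 = 0.00516
  Regime R2: 0.23 × 0.0925 = 0.021275
  Regime R4: 0.28 × 0.02 = 0.0056
  Regime R6: 0.06 × 0.116 = 0.00696
Normalizing constant = 0.038995.
The ratio is 0.021275 / 0.00696 (the normalizer cancels) = 3.057.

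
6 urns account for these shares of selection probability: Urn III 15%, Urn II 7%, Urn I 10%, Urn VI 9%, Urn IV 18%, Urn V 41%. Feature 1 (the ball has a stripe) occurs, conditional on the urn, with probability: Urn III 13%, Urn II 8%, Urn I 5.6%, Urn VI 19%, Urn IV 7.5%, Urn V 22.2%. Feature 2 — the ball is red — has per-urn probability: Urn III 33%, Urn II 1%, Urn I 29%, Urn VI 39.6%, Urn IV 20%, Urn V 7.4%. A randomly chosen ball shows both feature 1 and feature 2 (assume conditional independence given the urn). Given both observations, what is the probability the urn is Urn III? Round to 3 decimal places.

0.265

Unnormalized posteriors (prior × likelihood):
  Urn III: 0.15 × 0.13 × 0.33 = 0.006435
  Urn II: 0.07 × 0.08 × 0.01 = 0.000056
  Urn I: 0.1 × 0.056 × 0.29 = 0.001624
  Urn VI: 0.09 × 0.19 × 0.396 = 0.0067716
  Urn IV: 0.18 × 0.075 × 0.2 = 0.0027
  Urn V: 0.41 × 0.222 × 0.074 = 0.00673548
Total = 0.02432208.
P(Urn III | evidence) = 0.006435 / 0.02432208 ≈ 0.265.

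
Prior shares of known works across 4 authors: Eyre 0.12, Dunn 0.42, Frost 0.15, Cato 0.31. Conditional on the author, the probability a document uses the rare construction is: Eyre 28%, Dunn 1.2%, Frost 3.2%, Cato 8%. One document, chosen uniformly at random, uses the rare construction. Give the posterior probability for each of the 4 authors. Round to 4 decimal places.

Eyre 0.4924, Dunn 0.0739, Frost 0.0703, Cato 0.3634

By Bayes' rule, posterior ∝ prior × likelihood:
  Eyre: 0.12 × 0.28 = 0.0336
  Dunn: 0.42 × 0.012 = 0.00504
  Frost: 0.15 × 0.032 = 0.0048
  Cato: 0.31 × 0.08 = 0.0248
Normalizing constant = 0.06824.
P(Eyre | rare-form) = 0.0336/0.06824 ≈ 0.4924
P(Dunn | rare-form) = 0.00504/0.06824 ≈ 0.0739
P(Frost | rare-form) = 0.0048/0.06824 ≈ 0.0703
P(Cato | rare-form) = 0.0248/0.06824 ≈ 0.3634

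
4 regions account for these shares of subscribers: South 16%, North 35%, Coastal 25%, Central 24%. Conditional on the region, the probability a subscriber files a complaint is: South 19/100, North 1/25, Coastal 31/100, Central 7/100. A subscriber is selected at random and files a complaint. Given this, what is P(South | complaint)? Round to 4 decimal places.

0.2192

Compute prior × likelihood for every hypothesis:
  South: 0.16 × 0.19 = 0.0304
  North: 0.35 × 0.04 = 0.014
  Coastal: 0.25 × 0.31 = 0.0775
  Central: 0.24 × 0.07 = 0.0168
Total = 0.1387.
P(South | evidence) = 0.0304 / 0.1387 ≈ 0.2192.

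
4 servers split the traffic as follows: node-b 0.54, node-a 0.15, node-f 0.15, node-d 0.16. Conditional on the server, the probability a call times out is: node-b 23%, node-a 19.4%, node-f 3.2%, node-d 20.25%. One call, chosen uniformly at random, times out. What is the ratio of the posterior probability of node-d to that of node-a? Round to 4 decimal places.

Unnormalized posteriors (prior × likelihood):
  node-b: 0.54 × 0.23 = 0.1242
  node-a: 0.15 × 0.194 = 0.0291
  node-f: 0.15 × 0.032 = 0.0048
  node-d: 0.16 × 0.2025 = 0.0324
Normalizing constant = 0.1905.
The ratio is 0.0324 / 0.0291 (the normalizer cancels) = 1.1134.

1.1134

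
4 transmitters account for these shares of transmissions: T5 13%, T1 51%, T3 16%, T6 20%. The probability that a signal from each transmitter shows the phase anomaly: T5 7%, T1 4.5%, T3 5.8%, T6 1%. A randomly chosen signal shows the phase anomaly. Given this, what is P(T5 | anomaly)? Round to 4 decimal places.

Unnormalized posteriors (prior × likelihood):
  T5: 0.13 × 0.07 = 0.0091
  T1: 0.51 × 0.045 = 0.02295
  T3: 0.16 × 0.058 = 0.00928
  T6: 0.2 × 0.01 = 0.002
Total = 0.04333.
P(T5 | evidence) = 0.0091 / 0.04333 ≈ 0.2100.

0.2100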